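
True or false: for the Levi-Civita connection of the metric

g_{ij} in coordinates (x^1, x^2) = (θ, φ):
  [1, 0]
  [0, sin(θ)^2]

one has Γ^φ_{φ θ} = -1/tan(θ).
Γ^φ_{φ θ} = (1/2) g^{φφ} (∂_φ g_{φθ} + ∂_θ g_{φφ} - ∂_φ g_{φθ}) = (1/2)(1/sin(θ)^2)((0) + (sin(2*θ)) - (0)) = 1/tan(θ)
This differs from the proposed value -1/tan(θ).
False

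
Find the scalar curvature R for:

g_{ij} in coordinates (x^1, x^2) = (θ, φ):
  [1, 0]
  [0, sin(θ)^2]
Non-zero Christoffel symbols (Γ^k_{ij} = Γ^k_{ji}):
Γ^θ_{φ φ} = -sin(2*θ)/2
Γ^φ_{θ φ} = 1/tan(θ)
Ricci tensor (R_{ij} = R^k_{ikj}): R_{θθ} = 1, R_{θφ} = 0, R_{φφ} = sin(θ)^2
Inverse metric: g^{θθ} = 1, g^{φφ} = 1/sin(θ)^2
R = g^{ij} R_{ij} = (1)(1) + (1/sin(θ)^2)(sin(θ)^2) = 2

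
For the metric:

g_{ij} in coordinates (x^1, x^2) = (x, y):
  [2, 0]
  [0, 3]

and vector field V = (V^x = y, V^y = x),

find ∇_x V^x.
All Christoffel symbols are zero.
∇_x V^x = ∂_x V^x + Γ^x_{x j} V^j
  = (0) + (0)(y) + (0)(x)
  = 0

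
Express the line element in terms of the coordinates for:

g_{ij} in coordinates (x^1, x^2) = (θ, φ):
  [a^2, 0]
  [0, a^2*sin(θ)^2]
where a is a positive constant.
ds^2 = g_{ij} dx^i dx^j; only the non-zero components contribute.
ds^2 = a^2 dθ^2 + a^2*sin(θ)^2 dφ^2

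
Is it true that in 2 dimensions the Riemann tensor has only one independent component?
The number of independent components is n^2(n^2-1)/12 = 4·3/12 = 1 for n = 2 (e.g. R_{1212}).
Yes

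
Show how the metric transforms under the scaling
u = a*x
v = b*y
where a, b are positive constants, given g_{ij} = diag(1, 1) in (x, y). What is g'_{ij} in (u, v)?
Invert the transformation: x = u/a, y = v/b
g'_{ij} = (∂x^k/∂x'^i)(∂x^l/∂x'^j) g_{kl}; with g_{kl} = δ_{kl} this is Σ_k (∂x^k/∂x'^i)(∂x^k/∂x'^j).
Jacobian: ∂x/∂u = 1/a, ∂x/∂v = 0, ∂y/∂u = 0, ∂y/∂v = 1/b
g'_{uu} = (1/a)(1/a) + (0)(0) = 1/a^2
g'_{uv} = (1/a)(0) + (0)(1/b) = 0
g'_{vv} = (0)(0) + (1/b)(1/b) = 1/b^2
g'_{ij} = diag(1/a^2, 1/b^2)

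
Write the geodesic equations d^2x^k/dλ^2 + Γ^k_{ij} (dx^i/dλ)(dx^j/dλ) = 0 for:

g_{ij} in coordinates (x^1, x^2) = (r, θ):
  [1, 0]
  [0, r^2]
Geodesic equation: d^2x^k/dλ^2 + Γ^k_{ij} (dx^i/dλ)(dx^j/dλ) = 0.
Non-zero Christoffel symbols:
Γ^r_{θ θ} = -r
Γ^θ_{r θ} = 1/r
Substituting (the symmetric pair Γ^k_{ij}, Γ^k_{ji} combines into a factor 2):
d^2r/dλ^2 - r (dθ/dλ)^2 = 0
d^2θ/dλ^2 + (2/r) (dr/dλ)(dθ/dλ) = 0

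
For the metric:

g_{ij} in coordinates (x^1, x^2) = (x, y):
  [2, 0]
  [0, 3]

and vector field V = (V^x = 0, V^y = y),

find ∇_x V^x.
All Christoffel symbols are zero.
∇_x V^x = ∂_x V^x + Γ^x_{x j} V^j
  = (0) + (0)(0) + (0)(y)
  = 0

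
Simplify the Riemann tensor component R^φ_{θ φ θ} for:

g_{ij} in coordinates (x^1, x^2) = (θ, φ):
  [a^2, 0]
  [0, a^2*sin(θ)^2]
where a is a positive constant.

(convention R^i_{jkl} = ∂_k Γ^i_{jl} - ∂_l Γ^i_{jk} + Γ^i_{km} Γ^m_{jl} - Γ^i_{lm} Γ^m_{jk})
Non-zero Christoffel symbols (Γ^k_{ij} = Γ^k_{ji}):
Γ^θ_{φ φ} = -sin(2*θ)/2
Γ^φ_{θ φ} = 1/tan(θ)
R^φ_{θ φ θ} = ∂_φ Γ^φ_{θ θ} - ∂_θ Γ^φ_{θ φ} + Γ^φ_{φ m} Γ^m_{θ θ} - Γ^φ_{θ m} Γ^m_{θ φ}
  = (0) - (-1/sin(θ)^2) + (0) - (1/tan(θ)^2) = 1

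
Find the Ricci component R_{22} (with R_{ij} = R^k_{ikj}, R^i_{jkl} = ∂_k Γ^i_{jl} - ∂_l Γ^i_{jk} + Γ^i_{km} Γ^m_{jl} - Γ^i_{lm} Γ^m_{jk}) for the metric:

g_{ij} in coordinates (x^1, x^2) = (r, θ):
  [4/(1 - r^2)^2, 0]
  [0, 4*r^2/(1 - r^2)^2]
Non-zero Christoffel symbols (Γ^k_{ij} = Γ^k_{ji}):
Γ^r_{r r} = 2*r/(1 - r^2)
Γ^r_{θ θ} = (r^3 + r)/(r^2 - 1)
Γ^θ_{r θ} = (-r^2 - 1)/(r^3 - r)
R^r_{θ r θ} = ∂_r Γ^r_{θ θ} - ∂_θ Γ^r_{θ r} + Γ^r_{r m} Γ^m_{θ θ} - Γ^r_{θ m} Γ^m_{θ r}
  = ((r^4 - 4*r^2 - 1)/(r^2 - 1)^2) - (0) + (-2*r^2*(r^2 + 1)/(r^2 - 1)^2) - (-(r^2 + 1)^2/(r^2 - 1)^2) = -4*r^2/(r^2 - 1)^2
R^θ_{θ θ θ} = 0 (a repeated index in an antisymmetric pair)
R_{θθ} = R^r_{θ r θ} + R^θ_{θ θ θ} = (-4*r^2/(r^2 - 1)^2) + (0) = -4*r^2/(r^2 - 1)^2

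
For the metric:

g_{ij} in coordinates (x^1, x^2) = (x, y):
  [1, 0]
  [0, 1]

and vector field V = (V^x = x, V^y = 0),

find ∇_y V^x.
All Christoffel symbols are zero.
∇_y V^x = ∂_y V^x + Γ^x_{y j} V^j
  = (0) + (0)(x) + (0)(0)
  = 0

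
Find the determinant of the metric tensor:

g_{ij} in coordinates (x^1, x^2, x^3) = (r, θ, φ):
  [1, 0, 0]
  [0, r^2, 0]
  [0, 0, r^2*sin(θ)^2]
Diagonal metric: det(g) = g_{11}·g_{22}·g_{33}
= (1)·(r^2)·(r^2*sin(θ)^2)
det(g) = r^4*sin(θ)^2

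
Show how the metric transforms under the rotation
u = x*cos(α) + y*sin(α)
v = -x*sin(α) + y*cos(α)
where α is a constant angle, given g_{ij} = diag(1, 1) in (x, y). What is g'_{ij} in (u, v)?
Invert the transformation: x = u*cos(α) - v*sin(α), y = u*sin(α) + v*cos(α)
g'_{ij} = (∂x^k/∂x'^i)(∂x^l/∂x'^j) g_{kl}; with g_{kl} = δ_{kl} this is Σ_k (∂x^k/∂x'^i)(∂x^k/∂x'^j).
Jacobian: ∂x/∂u = cos(α), ∂x/∂v = -sin(α), ∂y/∂u = sin(α), ∂y/∂v = cos(α)
g'_{uu} = (cos(α))(cos(α)) + (sin(α))(sin(α)) = 1
g'_{uv} = (cos(α))(-sin(α)) + (sin(α))(cos(α)) = 0
g'_{vv} = (-sin(α))(-sin(α)) + (cos(α))(cos(α)) = 1
g'_{ij} = diag(1, 1)
The Euclidean metric is invariant under rotations.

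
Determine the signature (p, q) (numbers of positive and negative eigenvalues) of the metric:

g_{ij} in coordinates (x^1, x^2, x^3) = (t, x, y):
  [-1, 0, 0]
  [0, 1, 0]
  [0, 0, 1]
The metric is diagonal, so its eigenvalues are the diagonal entries: -1, 1, 1 (at a generic point, where coordinate-dependent entries are positive).
2 positive, 1 negative.
(2, 1) - Lorentzian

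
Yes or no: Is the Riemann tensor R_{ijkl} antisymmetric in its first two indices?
R_{ijkl} = -R_{jikl} (follows from metric compatibility).
Yes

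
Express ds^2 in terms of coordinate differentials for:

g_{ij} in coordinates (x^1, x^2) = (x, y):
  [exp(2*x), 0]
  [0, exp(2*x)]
ds^2 = g_{ij} dx^i dx^j; only the non-zero components contribute.
ds^2 = exp(2*x) dx^2 + exp(2*x) dy^2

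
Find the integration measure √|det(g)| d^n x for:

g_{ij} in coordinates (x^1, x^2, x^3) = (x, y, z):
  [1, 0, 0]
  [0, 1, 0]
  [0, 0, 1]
det(g) = 1
√|det(g)| = 1
Volume element: dV = 1 dx dy dz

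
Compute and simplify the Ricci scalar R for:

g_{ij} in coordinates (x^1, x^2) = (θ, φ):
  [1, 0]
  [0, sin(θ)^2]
Non-zero Christoffel symbols (Γ^k_{ij} = Γ^k_{ji}):
Γ^θ_{φ φ} = -sin(2*θ)/2
Γ^φ_{θ φ} = 1/tan(θ)
Ricci tensor (R_{ij} = R^k_{ikj}): R_{θθ} = 1, R_{θφ} = 0, R_{φφ} = sin(θ)^2
Inverse metric: g^{θθ} = 1, g^{φφ} = 1/sin(θ)^2
R = g^{ij} R_{ij} = (1)(1) + (1/sin(θ)^2)(sin(θ)^2) = 2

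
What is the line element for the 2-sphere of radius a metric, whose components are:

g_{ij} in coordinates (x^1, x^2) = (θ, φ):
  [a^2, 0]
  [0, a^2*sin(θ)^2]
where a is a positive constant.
ds^2 = g_{ij} dx^i dx^j; only the non-zero components contribute.
ds^2 = a^2 dθ^2 + a^2*sin(θ)^2 dφ^2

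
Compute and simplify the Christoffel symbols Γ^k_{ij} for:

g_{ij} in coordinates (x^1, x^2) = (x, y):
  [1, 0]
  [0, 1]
Using Γ^k_{ij} = (1/2) g^{km} (∂_i g_{mj} + ∂_j g_{mi} - ∂_m g_{ij}); the metric is diagonal, so only the m = k term contributes.
Every metric component is constant, so all ∂_m g_{ij} = 0 and every Christoffel symbol vanishes.
All Christoffel symbols are zero.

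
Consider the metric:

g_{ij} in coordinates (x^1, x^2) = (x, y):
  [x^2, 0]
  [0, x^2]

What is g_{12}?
With x^1 = x, x^2 = y, g_{12} = g_{xy} is the row-1, column-2 entry of the matrix.
g_{12} = 0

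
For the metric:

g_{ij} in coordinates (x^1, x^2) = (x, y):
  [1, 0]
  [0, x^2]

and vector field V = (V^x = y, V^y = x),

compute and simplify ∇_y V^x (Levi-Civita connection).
Non-zero Christoffel symbols:
Γ^x_{y y} = -x
Γ^y_{x y} = 1/x
∇_y V^x = ∂_y V^x + Γ^x_{y j} V^j
  = (1) + (0)(y) + (-x)(x)
  = 1 - x^2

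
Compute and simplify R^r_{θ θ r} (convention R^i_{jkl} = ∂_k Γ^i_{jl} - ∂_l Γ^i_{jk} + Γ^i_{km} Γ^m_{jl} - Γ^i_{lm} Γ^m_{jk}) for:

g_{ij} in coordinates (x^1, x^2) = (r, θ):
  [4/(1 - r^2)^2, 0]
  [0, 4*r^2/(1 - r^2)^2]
Non-zero Christoffel symbols (Γ^k_{ij} = Γ^k_{ji}):
Γ^r_{r r} = 2*r/(1 - r^2)
Γ^r_{θ θ} = (r^3 + r)/(r^2 - 1)
Γ^θ_{r θ} = (-r^2 - 1)/(r^3 - r)
R^r_{θ θ r} = ∂_θ Γ^r_{θ r} - ∂_r Γ^r_{θ θ} + Γ^r_{θ m} Γ^m_{θ r} - Γ^r_{r m} Γ^m_{θ θ}
  = (0) - ((r^4 - 4*r^2 - 1)/(r^2 - 1)^2) + (-(r^2 + 1)^2/(r^2 - 1)^2) - (-2*r^2*(r^2 + 1)/(r^2 - 1)^2) = 4*r^2/(r^2 - 1)^2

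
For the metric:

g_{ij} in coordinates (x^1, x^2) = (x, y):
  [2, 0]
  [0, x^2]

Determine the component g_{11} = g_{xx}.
With x^1 = x, x^2 = y, g_{11} = g_{xx} is the row-1, column-1 entry of the matrix.
g_{11} = 2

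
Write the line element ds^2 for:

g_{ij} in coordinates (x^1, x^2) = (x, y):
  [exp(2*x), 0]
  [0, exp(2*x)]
ds^2 = g_{ij} dx^i dx^j; only the non-zero components contribute.
ds^2 = exp(2*x) dx^2 + exp(2*x) dy^2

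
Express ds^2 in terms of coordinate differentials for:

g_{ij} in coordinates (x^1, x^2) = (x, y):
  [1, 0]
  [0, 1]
ds^2 = g_{ij} dx^i dx^j; only the non-zero components contribute.
ds^2 = dx^2 + dy^2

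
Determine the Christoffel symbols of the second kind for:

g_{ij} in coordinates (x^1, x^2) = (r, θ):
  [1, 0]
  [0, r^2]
Using Γ^k_{ij} = (1/2) g^{km} (∂_i g_{mj} + ∂_j g_{mi} - ∂_m g_{ij}); the metric is diagonal, so only the m = k term contributes.
Non-zero symbols (using the symmetry Γ^k_{ij} = Γ^k_{ji}):
Γ^r_{θ θ} = (1/2) g^{rr} (∂_θ g_{rθ} + ∂_θ g_{rθ} - ∂_r g_{θθ}) = (1/2)(1)((0) + (0) - (2*r)) = -r
Γ^θ_{r θ} = (1/2) g^{θθ} (∂_r g_{θθ} + ∂_θ g_{θr} - ∂_θ g_{rθ}) = (1/2)(1/r^2)((2*r) + (0) - (0)) = 1/r
All other Christoffel symbols are zero.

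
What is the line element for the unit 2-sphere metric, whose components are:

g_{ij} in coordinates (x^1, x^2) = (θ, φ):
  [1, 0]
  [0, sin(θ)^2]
ds^2 = g_{ij} dx^i dx^j; only the non-zero components contribute.
ds^2 = dθ^2 + sin(θ)^2 dφ^2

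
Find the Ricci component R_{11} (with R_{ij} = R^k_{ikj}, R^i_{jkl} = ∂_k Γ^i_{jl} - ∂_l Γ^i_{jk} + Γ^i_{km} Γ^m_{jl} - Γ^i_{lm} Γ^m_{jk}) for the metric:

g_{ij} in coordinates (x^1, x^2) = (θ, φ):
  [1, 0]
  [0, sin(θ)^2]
Non-zero Christoffel symbols (Γ^k_{ij} = Γ^k_{ji}):
Γ^θ_{φ φ} = -sin(2*θ)/2
Γ^φ_{θ φ} = 1/tan(θ)
R^θ_{θ θ θ} = 0 (a repeated index in an antisymmetric pair)
R^φ_{θ φ θ} = ∂_φ Γ^φ_{θ θ} - ∂_θ Γ^φ_{θ φ} + Γ^φ_{φ m} Γ^m_{θ θ} - Γ^φ_{θ m} Γ^m_{θ φ}
  = (0) - (-1/sin(θ)^2) + (0) - (1/tan(θ)^2) = 1
R_{θθ} = R^θ_{θ θ θ} + R^φ_{θ φ θ} = (0) + (1) = 1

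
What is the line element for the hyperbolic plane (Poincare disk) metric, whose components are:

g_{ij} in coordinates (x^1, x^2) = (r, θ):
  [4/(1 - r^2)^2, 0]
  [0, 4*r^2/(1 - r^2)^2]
ds^2 = g_{ij} dx^i dx^j; only the non-zero components contribute.
ds^2 = (4/(1 - r^2)^2) dr^2 + (4*r^2/(1 - r^2)^2) dθ^2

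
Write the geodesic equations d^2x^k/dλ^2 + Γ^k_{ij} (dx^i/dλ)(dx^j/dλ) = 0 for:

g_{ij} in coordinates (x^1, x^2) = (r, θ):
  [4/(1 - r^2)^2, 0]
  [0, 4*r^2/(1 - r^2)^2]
Geodesic equation: d^2x^k/dλ^2 + Γ^k_{ij} (dx^i/dλ)(dx^j/dλ) = 0.
Non-zero Christoffel symbols:
Γ^r_{r r} = 2*r/(1 - r^2)
Γ^r_{θ θ} = (r^3 + r)/(r^2 - 1)
Γ^θ_{r θ} = (-r^2 - 1)/(r^3 - r)
Substituting (the symmetric pair Γ^k_{ij}, Γ^k_{ji} combines into a factor 2):
d^2r/dλ^2 + (2*r/(1 - r^2)) (dr/dλ)^2 + ((r^3 + r)/(r^2 - 1)) (dθ/dλ)^2 = 0
d^2θ/dλ^2 + ((-2*r^2 - 2)/(r^3 - r)) (dr/dλ)(dθ/dλ) = 0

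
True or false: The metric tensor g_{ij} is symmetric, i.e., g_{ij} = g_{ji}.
By definition the metric is a symmetric bilinear form, g_{ij} = g_{ji}.
True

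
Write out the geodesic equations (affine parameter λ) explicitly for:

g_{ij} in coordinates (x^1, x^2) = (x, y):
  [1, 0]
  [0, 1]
Geodesic equation: d^2x^k/dλ^2 + Γ^k_{ij} (dx^i/dλ)(dx^j/dλ) = 0.
All Christoffel symbols vanish, so the geodesics are straight lines:
d^2x/dλ^2 = 0
d^2y/dλ^2 = 0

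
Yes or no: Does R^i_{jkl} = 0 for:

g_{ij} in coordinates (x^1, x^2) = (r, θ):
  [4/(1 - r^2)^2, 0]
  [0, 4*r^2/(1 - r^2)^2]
Non-zero Christoffel symbols:
Γ^r_{r r} = 2*r/(1 - r^2)
Γ^r_{θ θ} = (r^3 + r)/(r^2 - 1)
Γ^θ_{r θ} = (-r^2 - 1)/(r^3 - r)
Ricci tensor: R_{rr} = -4/(r^2 - 1)^2, R_{rθ} = 0, R_{θθ} = -4*r^2/(r^2 - 1)^2
The Ricci tensor is non-zero, so the Riemann tensor is non-zero: not flat.
No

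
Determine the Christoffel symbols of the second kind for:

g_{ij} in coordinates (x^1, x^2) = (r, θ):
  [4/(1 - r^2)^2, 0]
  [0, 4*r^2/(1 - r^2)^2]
Using Γ^k_{ij} = (1/2) g^{km} (∂_i g_{mj} + ∂_j g_{mi} - ∂_m g_{ij}); the metric is diagonal, so only the m = k term contributes.
Non-zero symbols (using the symmetry Γ^k_{ij} = Γ^k_{ji}):
Γ^r_{r r} = (1/2) g^{rr} (∂_r g_{rr} + ∂_r g_{rr} - ∂_r g_{rr}) = (1/2)((1 - r^2)^2/4)((16*r/(1 - r^2)^3) + (16*r/(1 - r^2)^3) - (16*r/(1 - r^2)^3)) = 2*r/(1 - r^2)
Γ^r_{θ θ} = (1/2) g^{rr} (∂_θ g_{rθ} + ∂_θ g_{rθ} - ∂_r g_{θθ}) = (1/2)((1 - r^2)^2/4)((0) + (0) - (-8*(r^3 + r)/(r^2 - 1)^3)) = (r^3 + r)/(r^2 - 1)
Γ^θ_{r θ} = (1/2) g^{θθ} (∂_r g_{θθ} + ∂_θ g_{θr} - ∂_θ g_{rθ}) = (1/2)((1 - r^2)^2/(4*r^2))((-8*(r^3 + r)/(r^2 - 1)^3) + (0) - (0)) = (-r^2 - 1)/(r^3 - r)
All other Christoffel symbols are zero.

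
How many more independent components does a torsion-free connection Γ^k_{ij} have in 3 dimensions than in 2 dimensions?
Independent components in n dimensions: n × n(n+1)/2 = n^2(n+1)/2.
3D: 3 × 6 = 18
2D: 2 × 3 = 6
Difference = 18 - 6 = 12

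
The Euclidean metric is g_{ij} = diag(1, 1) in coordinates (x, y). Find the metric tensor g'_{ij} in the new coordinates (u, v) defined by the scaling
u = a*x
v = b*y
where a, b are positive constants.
Invert the transformation: x = u/a, y = v/b
g'_{ij} = (∂x^k/∂x'^i)(∂x^l/∂x'^j) g_{kl}; with g_{kl} = δ_{kl} this is Σ_k (∂x^k/∂x'^i)(∂x^k/∂x'^j).
Jacobian: ∂x/∂u = 1/a, ∂x/∂v = 0, ∂y/∂u = 0, ∂y/∂v = 1/b
g'_{uu} = (1/a)(1/a) + (0)(0) = 1/a^2
g'_{uv} = (1/a)(0) + (0)(1/b) = 0
g'_{vv} = (0)(0) + (1/b)(1/b) = 1/b^2
g'_{ij} = diag(1/a^2, 1/b^2)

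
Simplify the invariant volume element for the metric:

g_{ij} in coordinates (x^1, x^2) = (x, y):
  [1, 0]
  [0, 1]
det(g) = 1
√|det(g)| = 1
Volume element: dV = 1 dx dy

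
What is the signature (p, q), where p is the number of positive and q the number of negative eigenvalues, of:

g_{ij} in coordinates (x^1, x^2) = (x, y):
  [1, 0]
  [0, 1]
The metric is diagonal, so its eigenvalues are the diagonal entries: 1, 1 (at a generic point, where coordinate-dependent entries are positive).
2 positive, 0 negative.
(2, 0) - Riemannian (positive definite)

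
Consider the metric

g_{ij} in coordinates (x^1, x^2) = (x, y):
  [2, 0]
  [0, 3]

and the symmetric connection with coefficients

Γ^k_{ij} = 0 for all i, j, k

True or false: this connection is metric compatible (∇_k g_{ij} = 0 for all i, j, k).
Using ∇_k g_{ij} = ∂_k g_{ij} - Γ^m_{ki} g_{mj} - Γ^m_{kj} g_{im}:
e.g. ∇_x g_{xx} = (0) - (0) - (0) = 0
Every component ∇_k g_{ij} vanishes: the connection is metric compatible.
True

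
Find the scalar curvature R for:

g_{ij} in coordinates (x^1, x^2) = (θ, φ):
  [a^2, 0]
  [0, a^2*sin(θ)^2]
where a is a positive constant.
Non-zero Christoffel symbols (Γ^k_{ij} = Γ^k_{ji}):
Γ^θ_{φ φ} = -sin(2*θ)/2
Γ^φ_{θ φ} = 1/tan(θ)
Ricci tensor (R_{ij} = R^k_{ikj}): R_{θθ} = 1, R_{θφ} = 0, R_{φφ} = sin(θ)^2
Inverse metric: g^{θθ} = 1/a^2, g^{φφ} = 1/(a^2*sin(θ)^2)
R = g^{ij} R_{ij} = (1/a^2)(1) + (1/(a^2*sin(θ)^2))(sin(θ)^2) = 2/a^2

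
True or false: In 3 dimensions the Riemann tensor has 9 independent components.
n^2(n^2-1)/12 = 9·8/12 = 6 independent components for n = 3.
False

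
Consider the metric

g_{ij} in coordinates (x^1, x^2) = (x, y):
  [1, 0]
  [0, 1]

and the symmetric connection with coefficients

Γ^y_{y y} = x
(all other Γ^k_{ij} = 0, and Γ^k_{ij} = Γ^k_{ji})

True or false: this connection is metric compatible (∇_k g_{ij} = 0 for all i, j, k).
Using ∇_k g_{ij} = ∂_k g_{ij} - Γ^m_{ki} g_{mj} - Γ^m_{kj} g_{im}:
∇_y g_{yy} = (0) - (x) - (x) = -2*x ≠ 0
So the connection is not metric compatible (it is not the Levi-Civita connection).
False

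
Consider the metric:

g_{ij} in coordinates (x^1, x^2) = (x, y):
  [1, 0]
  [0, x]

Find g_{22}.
With x^1 = x, x^2 = y, g_{22} = g_{yy} is the row-2, column-2 entry of the matrix.
g_{22} = x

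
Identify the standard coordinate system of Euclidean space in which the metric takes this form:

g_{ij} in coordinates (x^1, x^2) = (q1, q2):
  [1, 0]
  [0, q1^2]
The line element ds^2 = dq1^2 + q1^2 dq2^2 is dr^2 + r^2 dθ^2 with q1 = r, q2 = θ.
polar coordinates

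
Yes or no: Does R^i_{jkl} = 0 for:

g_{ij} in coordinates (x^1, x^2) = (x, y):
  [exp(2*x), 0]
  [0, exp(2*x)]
Non-zero Christoffel symbols:
Γ^x_{x x} = 1
Γ^x_{y y} = -1
Γ^y_{x y} = 1
Ricci tensor: R_{xx} = 0, R_{xy} = 0, R_{yy} = 0
All R_{ij} vanish; in 2 dimensions the Riemann tensor is fully determined by the Ricci tensor, so R^i_{jkl} = 0: the metric is flat (curvilinear coordinates on flat space).
Yes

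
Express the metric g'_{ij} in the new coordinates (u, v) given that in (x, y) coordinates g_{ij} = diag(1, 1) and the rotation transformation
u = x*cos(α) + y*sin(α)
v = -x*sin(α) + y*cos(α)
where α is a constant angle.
Invert the transformation: x = u*cos(α) - v*sin(α), y = u*sin(α) + v*cos(α)
g'_{ij} = (∂x^k/∂x'^i)(∂x^l/∂x'^j) g_{kl}; with g_{kl} = δ_{kl} this is Σ_k (∂x^k/∂x'^i)(∂x^k/∂x'^j).
Jacobian: ∂x/∂u = cos(α), ∂x/∂v = -sin(α), ∂y/∂u = sin(α), ∂y/∂v = cos(α)
g'_{uu} = (cos(α))(cos(α)) + (sin(α))(sin(α)) = 1
g'_{uv} = (cos(α))(-sin(α)) + (sin(α))(cos(α)) = 0
g'_{vv} = (-sin(α))(-sin(α)) + (cos(α))(cos(α)) = 1
g'_{ij} = diag(1, 1)
The Euclidean metric is invariant under rotations.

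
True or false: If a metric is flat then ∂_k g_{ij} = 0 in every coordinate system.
Flatness means R^i_{jkl} = 0; the components can still vary, e.g. the flat plane in polar coordinates has g_{θθ} = r^2.
False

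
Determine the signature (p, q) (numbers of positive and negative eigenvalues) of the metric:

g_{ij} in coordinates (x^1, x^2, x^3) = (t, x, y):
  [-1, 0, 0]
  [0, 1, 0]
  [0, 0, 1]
The metric is diagonal, so its eigenvalues are the diagonal entries: -1, 1, 1 (at a generic point, where coordinate-dependent entries are positive).
2 positive, 1 negative.
(2, 1) - Lorentzian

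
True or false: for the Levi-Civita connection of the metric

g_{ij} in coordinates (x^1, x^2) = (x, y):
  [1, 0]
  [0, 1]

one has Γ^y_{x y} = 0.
Γ^y_{x y} = (1/2) g^{yy} (∂_x g_{yy} + ∂_y g_{yx} - ∂_y g_{xy}) = (1/2)(1)((0) + (0) - (0)) = 0
This equals the proposed value 0.
True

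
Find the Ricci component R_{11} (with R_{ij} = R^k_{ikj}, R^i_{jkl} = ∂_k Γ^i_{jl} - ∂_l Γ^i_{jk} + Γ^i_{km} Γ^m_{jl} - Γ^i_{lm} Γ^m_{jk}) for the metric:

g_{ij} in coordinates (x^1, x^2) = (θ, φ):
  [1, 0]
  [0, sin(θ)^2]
Non-zero Christoffel symbols (Γ^k_{ij} = Γ^k_{ji}):
Γ^θ_{φ φ} = -sin(2*θ)/2
Γ^φ_{θ φ} = 1/tan(θ)
R^θ_{θ θ θ} = 0 (a repeated index in an antisymmetric pair)
R^φ_{θ φ θ} = ∂_φ Γ^φ_{θ θ} - ∂_θ Γ^φ_{θ φ} + Γ^φ_{φ m} Γ^m_{θ θ} - Γ^φ_{θ m} Γ^m_{θ φ}
  = (0) - (-1/sin(θ)^2) + (0) - (1/tan(θ)^2) = 1
R_{θθ} = R^θ_{θ θ θ} + R^φ_{θ φ θ} = (0) + (1) = 1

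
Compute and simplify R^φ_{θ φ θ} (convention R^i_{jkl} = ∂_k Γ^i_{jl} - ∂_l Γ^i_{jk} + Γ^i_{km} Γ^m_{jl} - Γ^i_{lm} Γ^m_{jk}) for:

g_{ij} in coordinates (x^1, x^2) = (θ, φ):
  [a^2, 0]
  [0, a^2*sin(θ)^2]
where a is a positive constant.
Non-zero Christoffel symbols (Γ^k_{ij} = Γ^k_{ji}):
Γ^θ_{φ φ} = -sin(2*θ)/2
Γ^φ_{θ φ} = 1/tan(θ)
R^φ_{θ φ θ} = ∂_φ Γ^φ_{θ θ} - ∂_θ Γ^φ_{θ φ} + Γ^φ_{φ m} Γ^m_{θ θ} - Γ^φ_{θ m} Γ^m_{θ φ}
  = (0) - (-1/sin(θ)^2) + (0) - (1/tan(θ)^2) = 1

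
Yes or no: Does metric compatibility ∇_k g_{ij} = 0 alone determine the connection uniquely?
One also needs vanishing torsion; metric compatibility plus torsion-freeness singles out the Levi-Civita connection.
No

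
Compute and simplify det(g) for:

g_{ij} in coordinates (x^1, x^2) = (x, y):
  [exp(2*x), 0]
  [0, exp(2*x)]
For a 2×2 metric: det(g) = g_{11}·g_{22} - g_{12}·g_{21}
= (exp(2*x))·(exp(2*x)) - (0)·(0)
= exp(4*x) - 0
det(g) = exp(4*x)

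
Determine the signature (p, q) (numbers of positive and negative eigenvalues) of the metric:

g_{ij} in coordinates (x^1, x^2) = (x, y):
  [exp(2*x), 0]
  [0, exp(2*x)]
The metric is diagonal, so its eigenvalues are the diagonal entries: exp(2*x), exp(2*x) (at a generic point, where coordinate-dependent entries are positive).
2 positive, 0 negative.
(2, 0) - Riemannian (positive definite)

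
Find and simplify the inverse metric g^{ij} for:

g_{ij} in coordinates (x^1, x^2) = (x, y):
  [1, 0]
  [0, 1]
The metric is diagonal, so g^{ij} is diagonal with entries 1/g_{ii}: diag(1, 1).
g^{ij}:
  [1, 0]
  [0, 1]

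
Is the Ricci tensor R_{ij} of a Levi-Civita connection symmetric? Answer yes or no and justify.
R_{ij} = R^k_{ikj}; the pair symmetry R_{kilj} = R_{ljki} gives R_{ij} = R_{ji}.
Yes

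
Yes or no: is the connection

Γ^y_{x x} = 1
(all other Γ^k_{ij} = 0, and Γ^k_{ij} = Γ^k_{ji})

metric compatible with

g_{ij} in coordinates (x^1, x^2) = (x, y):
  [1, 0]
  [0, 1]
Using ∇_k g_{ij} = ∂_k g_{ij} - Γ^m_{ki} g_{mj} - Γ^m_{kj} g_{im}:
∇_x g_{xy} = (0) - (1) - (0) = -1 ≠ 0
So the connection is not metric compatible (it is not the Levi-Civita connection).
No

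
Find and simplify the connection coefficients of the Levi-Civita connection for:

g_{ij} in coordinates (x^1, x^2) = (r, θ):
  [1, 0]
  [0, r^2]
Using Γ^k_{ij} = (1/2) g^{km} (∂_i g_{mj} + ∂_j g_{mi} - ∂_m g_{ij}); the metric is diagonal, so only the m = k term contributes.
Non-zero symbols (using the symmetry Γ^k_{ij} = Γ^k_{ji}):
Γ^r_{θ θ} = (1/2) g^{rr} (∂_θ g_{rθ} + ∂_θ g_{rθ} - ∂_r g_{θθ}) = (1/2)(1)((0) + (0) - (2*r)) = -r
Γ^θ_{r θ} = (1/2) g^{θθ} (∂_r g_{θθ} + ∂_θ g_{θr} - ∂_θ g_{rθ}) = (1/2)(1/r^2)((2*r) + (0) - (0)) = 1/r
All other Christoffel symbols are zero.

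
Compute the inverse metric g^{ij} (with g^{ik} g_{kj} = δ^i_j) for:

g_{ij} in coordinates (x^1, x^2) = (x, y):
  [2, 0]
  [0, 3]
The metric is diagonal, so g^{ij} is diagonal with entries 1/g_{ii}: diag(1/2, 1/3).
g^{ij}:
  [1/2, 0]
  [0, 1/3]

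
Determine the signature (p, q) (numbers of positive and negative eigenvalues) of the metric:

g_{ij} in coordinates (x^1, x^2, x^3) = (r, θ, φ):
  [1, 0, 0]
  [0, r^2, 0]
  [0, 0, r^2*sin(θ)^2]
The metric is diagonal, so its eigenvalues are the diagonal entries: 1, r^2, r^2*sin(θ)^2 (at a generic point, where coordinate-dependent entries are positive).
3 positive, 0 negative.
(3, 0) - Riemannian (positive definite)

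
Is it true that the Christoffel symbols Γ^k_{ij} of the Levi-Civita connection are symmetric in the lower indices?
The Levi-Civita connection is torsion-free, which is exactly Γ^k_{ij} = Γ^k_{ji}.
Yes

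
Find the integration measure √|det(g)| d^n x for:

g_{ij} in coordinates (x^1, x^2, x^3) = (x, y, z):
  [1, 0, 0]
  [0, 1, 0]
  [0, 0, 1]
det(g) = 1
√|det(g)| = 1
Volume element: dV = 1 dx dy dz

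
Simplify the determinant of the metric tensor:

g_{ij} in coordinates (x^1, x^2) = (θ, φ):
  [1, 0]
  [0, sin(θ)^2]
For a 2×2 metric: det(g) = g_{11}·g_{22} - g_{12}·g_{21}
= (1)·(sin(θ)^2) - (0)·(0)
= sin(θ)^2 - 0
det(g) = sin(θ)^2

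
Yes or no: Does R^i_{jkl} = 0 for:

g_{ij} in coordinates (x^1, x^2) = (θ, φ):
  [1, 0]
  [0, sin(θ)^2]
Non-zero Christoffel symbols:
Γ^θ_{φ φ} = -sin(2*θ)/2
Γ^φ_{θ φ} = 1/tan(θ)
Ricci tensor: R_{θθ} = 1, R_{θφ} = 0, R_{φφ} = sin(θ)^2
The Ricci tensor is non-zero, so the Riemann tensor is non-zero: not flat.
No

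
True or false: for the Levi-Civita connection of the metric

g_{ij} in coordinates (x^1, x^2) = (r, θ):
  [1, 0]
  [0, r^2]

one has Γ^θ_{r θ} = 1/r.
Γ^θ_{r θ} = (1/2) g^{θθ} (∂_r g_{θθ} + ∂_θ g_{θr} - ∂_θ g_{rθ}) = (1/2)(1/r^2)((2*r) + (0) - (0)) = 1/r
This equals the proposed value 1/r.
True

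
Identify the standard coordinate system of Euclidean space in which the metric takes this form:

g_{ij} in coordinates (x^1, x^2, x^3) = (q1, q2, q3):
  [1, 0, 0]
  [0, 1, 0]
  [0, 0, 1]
All components are constant and the metric is the identity, i.e. orthonormal rectilinear coordinates.
Cartesian (3D) coordinates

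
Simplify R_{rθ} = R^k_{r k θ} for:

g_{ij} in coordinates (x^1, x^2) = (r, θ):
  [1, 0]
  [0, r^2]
Non-zero Christoffel symbols (Γ^k_{ij} = Γ^k_{ji}):
Γ^r_{θ θ} = -r
Γ^θ_{r θ} = 1/r
R^r_{r r θ} = 0 (a repeated index in an antisymmetric pair)
R^θ_{r θ θ} = 0 (a repeated index in an antisymmetric pair)
R_{rθ} = R^r_{r r θ} + R^θ_{r θ θ} = (0) + (0) = 0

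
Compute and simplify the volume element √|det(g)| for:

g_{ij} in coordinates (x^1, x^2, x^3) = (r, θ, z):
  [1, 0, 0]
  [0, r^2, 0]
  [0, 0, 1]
det(g) = r^2
√|det(g)| = r
Volume element: dV = r dr dθ dz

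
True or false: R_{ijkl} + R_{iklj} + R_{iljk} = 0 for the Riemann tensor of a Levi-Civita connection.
This is the first (algebraic) Bianchi identity.
True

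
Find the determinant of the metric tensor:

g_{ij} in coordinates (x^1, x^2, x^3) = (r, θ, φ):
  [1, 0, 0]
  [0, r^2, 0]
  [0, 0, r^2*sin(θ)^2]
Diagonal metric: det(g) = g_{11}·g_{22}·g_{33}
= (1)·(r^2)·(r^2*sin(θ)^2)
det(g) = r^4*sin(θ)^2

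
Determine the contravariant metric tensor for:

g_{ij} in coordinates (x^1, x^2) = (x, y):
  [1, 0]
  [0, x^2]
The metric is diagonal, so g^{ij} is diagonal with entries 1/g_{ii}: diag(1, 1/(x^2)).
g^{ij}:
  [1, 0]
  [0, 1/x^2]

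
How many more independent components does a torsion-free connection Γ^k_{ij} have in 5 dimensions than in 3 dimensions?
Independent components in n dimensions: n × n(n+1)/2 = n^2(n+1)/2.
5D: 5 × 15 = 75
3D: 3 × 6 = 18
Difference = 75 - 18 = 57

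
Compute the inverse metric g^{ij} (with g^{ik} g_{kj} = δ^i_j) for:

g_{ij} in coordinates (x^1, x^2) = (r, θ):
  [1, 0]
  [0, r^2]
The metric is diagonal, so g^{ij} is diagonal with entries 1/g_{ii}: diag(1, 1/(r^2)).
g^{ij}:
  [1, 0]
  [0, 1/r^2]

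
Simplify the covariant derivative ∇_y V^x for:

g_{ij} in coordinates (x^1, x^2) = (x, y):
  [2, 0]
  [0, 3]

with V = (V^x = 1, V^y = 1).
All Christoffel symbols are zero.
∇_y V^x = ∂_y V^x + Γ^x_{y j} V^j
  = (0) + (0)(1) + (0)(1)
  = 0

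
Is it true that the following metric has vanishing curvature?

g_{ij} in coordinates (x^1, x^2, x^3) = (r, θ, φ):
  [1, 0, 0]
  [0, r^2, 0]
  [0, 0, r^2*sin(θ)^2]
Non-zero Christoffel symbols:
Γ^r_{θ θ} = -r
Γ^r_{φ φ} = -r*sin(θ)^2
Γ^θ_{r θ} = 1/r
Γ^θ_{φ φ} = -sin(2*θ)/2
Γ^φ_{r φ} = 1/r
Γ^φ_{θ φ} = 1/tan(θ)
Ricci tensor: R_{rr} = 0, R_{rθ} = 0, R_{rφ} = 0, R_{θθ} = 0, R_{θφ} = 0, R_{φφ} = 0
All R_{ij} vanish; in 3 dimensions the Riemann tensor is fully determined by the Ricci tensor, so R^i_{jkl} = 0: the metric is flat (curvilinear coordinates on flat space).
Yes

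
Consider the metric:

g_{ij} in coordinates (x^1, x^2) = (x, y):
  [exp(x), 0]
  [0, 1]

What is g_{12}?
With x^1 = x, x^2 = y, g_{12} = g_{xy} is the row-1, column-2 entry of the matrix.
g_{12} = 0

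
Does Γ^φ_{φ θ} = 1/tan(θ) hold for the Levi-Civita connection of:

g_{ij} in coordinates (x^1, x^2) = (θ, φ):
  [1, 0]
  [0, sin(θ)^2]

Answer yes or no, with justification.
Γ^φ_{φ θ} = (1/2) g^{φφ} (∂_φ g_{φθ} + ∂_θ g_{φφ} - ∂_φ g_{φθ}) = (1/2)(1/sin(θ)^2)((0) + (sin(2*θ)) - (0)) = 1/tan(θ)
This equals the proposed value 1/tan(θ).
Yes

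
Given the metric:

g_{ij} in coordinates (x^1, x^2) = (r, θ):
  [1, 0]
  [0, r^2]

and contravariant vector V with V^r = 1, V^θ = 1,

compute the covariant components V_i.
V_i = g_{ij} V^j:
V_r = (1)(1) + (0)(1) = 1
V_θ = (0)(1) + (r^2)(1) = r^2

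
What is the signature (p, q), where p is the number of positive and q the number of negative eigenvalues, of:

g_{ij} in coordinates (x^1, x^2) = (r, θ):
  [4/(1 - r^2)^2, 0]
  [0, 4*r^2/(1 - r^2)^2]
The metric is diagonal, so its eigenvalues are the diagonal entries: 4/(1 - r^2)^2, 4*r^2/(1 - r^2)^2 (at a generic point, where coordinate-dependent entries are positive).
2 positive, 0 negative.
(2, 0) - Riemannian (positive definite)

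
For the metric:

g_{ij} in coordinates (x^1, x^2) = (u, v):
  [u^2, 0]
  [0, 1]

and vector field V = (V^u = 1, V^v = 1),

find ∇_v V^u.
Non-zero Christoffel symbols:
Γ^u_{u u} = 1/u
∇_v V^u = ∂_v V^u + Γ^u_{v j} V^j
  = (0) + (0)(1) + (0)(1)
  = 0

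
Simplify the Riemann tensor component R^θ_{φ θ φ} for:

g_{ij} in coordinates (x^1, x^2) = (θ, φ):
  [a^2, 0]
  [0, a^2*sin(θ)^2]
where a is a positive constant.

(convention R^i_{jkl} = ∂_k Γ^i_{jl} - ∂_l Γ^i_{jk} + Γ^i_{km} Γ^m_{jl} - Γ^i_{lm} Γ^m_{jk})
Non-zero Christoffel symbols (Γ^k_{ij} = Γ^k_{ji}):
Γ^θ_{φ φ} = -sin(2*θ)/2
Γ^φ_{θ φ} = 1/tan(θ)
R^θ_{φ θ φ} = ∂_θ Γ^θ_{φ φ} - ∂_φ Γ^θ_{φ θ} + Γ^θ_{θ m} Γ^m_{φ φ} - Γ^θ_{φ m} Γ^m_{φ θ}
  = (-cos(2*θ)) - (0) + (0) - (-cos(θ)^2) = sin(θ)^2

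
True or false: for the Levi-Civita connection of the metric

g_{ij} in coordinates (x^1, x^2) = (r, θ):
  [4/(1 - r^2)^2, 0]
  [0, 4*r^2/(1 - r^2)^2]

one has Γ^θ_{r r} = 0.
Γ^θ_{r r} = (1/2) g^{θθ} (∂_r g_{θr} + ∂_r g_{θr} - ∂_θ g_{rr}) = (1/2)((1 - r^2)^2/(4*r^2))((0) + (0) - (0)) = 0
This equals the proposed value 0.
True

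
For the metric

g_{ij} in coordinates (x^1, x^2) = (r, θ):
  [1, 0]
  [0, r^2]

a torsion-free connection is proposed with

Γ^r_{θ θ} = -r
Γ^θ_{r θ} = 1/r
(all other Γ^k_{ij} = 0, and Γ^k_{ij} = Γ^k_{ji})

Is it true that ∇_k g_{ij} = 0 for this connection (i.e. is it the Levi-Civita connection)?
Using ∇_k g_{ij} = ∂_k g_{ij} - Γ^m_{ki} g_{mj} - Γ^m_{kj} g_{im}:
e.g. ∇_r g_{θθ} = (2*r) - (r) - (r) = 0
Every component ∇_k g_{ij} vanishes: the connection is metric compatible.
Yes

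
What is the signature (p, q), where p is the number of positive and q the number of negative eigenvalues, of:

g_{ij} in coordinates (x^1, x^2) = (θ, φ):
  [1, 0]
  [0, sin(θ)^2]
The metric is diagonal, so its eigenvalues are the diagonal entries: 1, sin(θ)^2 (at a generic point, where coordinate-dependent entries are positive).
2 positive, 0 negative.
(2, 0) - Riemannian (positive definite)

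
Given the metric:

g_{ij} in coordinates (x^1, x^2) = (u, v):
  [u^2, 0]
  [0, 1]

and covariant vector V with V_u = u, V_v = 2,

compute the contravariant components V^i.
Inverse metric (diagonal): g^{uu} = 1/u^2, g^{vv} = 1
V^i = g^{ij} V_j:
V^u = (1/u^2)(u) + (0)(2) = 1/u
V^v = (0)(u) + (1)(2) = 2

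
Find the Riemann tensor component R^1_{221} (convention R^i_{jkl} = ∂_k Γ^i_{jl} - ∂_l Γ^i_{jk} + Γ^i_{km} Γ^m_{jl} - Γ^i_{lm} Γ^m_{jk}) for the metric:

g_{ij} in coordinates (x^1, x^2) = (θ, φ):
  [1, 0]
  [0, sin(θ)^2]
Non-zero Christoffel symbols (Γ^k_{ij} = Γ^k_{ji}):
Γ^θ_{φ φ} = -sin(2*θ)/2
Γ^φ_{θ φ} = 1/tan(θ)
R^θ_{φ φ θ} = ∂_φ Γ^θ_{φ θ} - ∂_θ Γ^θ_{φ φ} + Γ^θ_{φ m} Γ^m_{φ θ} - Γ^θ_{θ m} Γ^m_{φ φ}
  = (0) - (-cos(2*θ)) + (-cos(θ)^2) - (0) = -sin(θ)^2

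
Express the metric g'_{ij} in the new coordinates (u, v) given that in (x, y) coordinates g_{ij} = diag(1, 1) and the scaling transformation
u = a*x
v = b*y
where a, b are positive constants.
Invert the transformation: x = u/a, y = v/b
g'_{ij} = (∂x^k/∂x'^i)(∂x^l/∂x'^j) g_{kl}; with g_{kl} = δ_{kl} this is Σ_k (∂x^k/∂x'^i)(∂x^k/∂x'^j).
Jacobian: ∂x/∂u = 1/a, ∂x/∂v = 0, ∂y/∂u = 0, ∂y/∂v = 1/b
g'_{uu} = (1/a)(1/a) + (0)(0) = 1/a^2
g'_{uv} = (1/a)(0) + (0)(1/b) = 0
g'_{vv} = (0)(0) + (1/b)(1/b) = 1/b^2
g'_{ij} = diag(1/a^2, 1/b^2)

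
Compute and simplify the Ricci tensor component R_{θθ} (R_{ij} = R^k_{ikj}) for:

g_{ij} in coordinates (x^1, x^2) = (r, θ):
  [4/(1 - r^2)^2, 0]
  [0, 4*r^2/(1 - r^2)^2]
Non-zero Christoffel symbols (Γ^k_{ij} = Γ^k_{ji}):
Γ^r_{r r} = 2*r/(1 - r^2)
Γ^r_{θ θ} = (r^3 + r)/(r^2 - 1)
Γ^θ_{r θ} = (-r^2 - 1)/(r^3 - r)
R^r_{θ r θ} = ∂_r Γ^r_{θ θ} - ∂_θ Γ^r_{θ r} + Γ^r_{r m} Γ^m_{θ θ} - Γ^r_{θ m} Γ^m_{θ r}
  = ((r^4 - 4*r^2 - 1)/(r^2 - 1)^2) - (0) + (-2*r^2*(r^2 + 1)/(r^2 - 1)^2) - (-(r^2 + 1)^2/(r^2 - 1)^2) = -4*r^2/(r^2 - 1)^2
R^θ_{θ θ θ} = 0 (a repeated index in an antisymmetric pair)
R_{θθ} = R^r_{θ r θ} + R^θ_{θ θ θ} = (-4*r^2/(r^2 - 1)^2) + (0) = -4*r^2/(r^2 - 1)^2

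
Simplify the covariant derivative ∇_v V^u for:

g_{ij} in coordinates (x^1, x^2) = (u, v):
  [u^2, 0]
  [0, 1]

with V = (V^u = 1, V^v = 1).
Non-zero Christoffel symbols:
Γ^u_{u u} = 1/u
∇_v V^u = ∂_v V^u + Γ^u_{v j} V^j
  = (0) + (0)(1) + (0)(1)
  = 0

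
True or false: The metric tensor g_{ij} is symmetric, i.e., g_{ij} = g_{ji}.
By definition the metric is a symmetric bilinear form, g_{ij} = g_{ji}.
True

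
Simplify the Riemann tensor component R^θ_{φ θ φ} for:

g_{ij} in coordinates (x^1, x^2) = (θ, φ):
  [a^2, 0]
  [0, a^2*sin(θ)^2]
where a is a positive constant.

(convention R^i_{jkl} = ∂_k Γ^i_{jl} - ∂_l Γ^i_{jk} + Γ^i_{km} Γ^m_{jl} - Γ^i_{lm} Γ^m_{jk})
Non-zero Christoffel symbols (Γ^k_{ij} = Γ^k_{ji}):
Γ^θ_{φ φ} = -sin(2*θ)/2
Γ^φ_{θ φ} = 1/tan(θ)
R^θ_{φ θ φ} = ∂_θ Γ^θ_{φ φ} - ∂_φ Γ^θ_{φ θ} + Γ^θ_{θ m} Γ^m_{φ φ} - Γ^θ_{φ m} Γ^m_{φ θ}
  = (-cos(2*θ)) - (0) + (0) - (-cos(θ)^2) = sin(θ)^2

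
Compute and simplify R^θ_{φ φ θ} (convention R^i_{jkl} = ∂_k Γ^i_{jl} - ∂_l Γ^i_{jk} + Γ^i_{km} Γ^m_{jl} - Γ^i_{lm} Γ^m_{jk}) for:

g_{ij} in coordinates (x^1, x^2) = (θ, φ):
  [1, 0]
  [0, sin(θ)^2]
Non-zero Christoffel symbols (Γ^k_{ij} = Γ^k_{ji}):
Γ^θ_{φ φ} = -sin(2*θ)/2
Γ^φ_{θ φ} = 1/tan(θ)
R^θ_{φ φ θ} = ∂_φ Γ^θ_{φ θ} - ∂_θ Γ^θ_{φ φ} + Γ^θ_{φ m} Γ^m_{φ θ} - Γ^θ_{θ m} Γ^m_{φ φ}
  = (0) - (-cos(2*θ)) + (-cos(θ)^2) - (0) = -sin(θ)^2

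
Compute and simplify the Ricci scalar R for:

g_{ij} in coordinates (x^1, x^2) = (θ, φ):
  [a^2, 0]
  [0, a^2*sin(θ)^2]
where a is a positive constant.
Non-zero Christoffel symbols (Γ^k_{ij} = Γ^k_{ji}):
Γ^θ_{φ φ} = -sin(2*θ)/2
Γ^φ_{θ φ} = 1/tan(θ)
Ricci tensor (R_{ij} = R^k_{ikj}): R_{θθ} = 1, R_{θφ} = 0, R_{φφ} = sin(θ)^2
Inverse metric: g^{θθ} = 1/a^2, g^{φφ} = 1/(a^2*sin(θ)^2)
R = g^{ij} R_{ij} = (1/a^2)(1) + (1/(a^2*sin(θ)^2))(sin(θ)^2) = 2/a^2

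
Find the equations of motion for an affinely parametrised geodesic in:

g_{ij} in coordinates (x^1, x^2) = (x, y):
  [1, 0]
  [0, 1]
Geodesic equation: d^2x^k/dλ^2 + Γ^k_{ij} (dx^i/dλ)(dx^j/dλ) = 0.
All Christoffel symbols vanish, so the geodesics are straight lines:
d^2x/dλ^2 = 0
d^2y/dλ^2 = 0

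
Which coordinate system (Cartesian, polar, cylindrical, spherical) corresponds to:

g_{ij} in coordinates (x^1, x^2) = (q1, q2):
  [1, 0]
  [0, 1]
All components are constant and the metric is the identity, i.e. orthonormal rectilinear coordinates.
Cartesian (2D) coordinates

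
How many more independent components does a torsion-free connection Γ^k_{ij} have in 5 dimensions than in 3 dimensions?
Independent components in n dimensions: n × n(n+1)/2 = n^2(n+1)/2.
5D: 5 × 15 = 75
3D: 3 × 6 = 18
Difference = 75 - 18 = 57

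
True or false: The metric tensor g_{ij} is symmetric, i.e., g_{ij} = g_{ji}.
By definition the metric is a symmetric bilinear form, g_{ij} = g_{ji}.
True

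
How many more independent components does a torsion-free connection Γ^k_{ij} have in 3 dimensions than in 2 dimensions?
Independent components in n dimensions: n × n(n+1)/2 = n^2(n+1)/2.
3D: 3 × 6 = 18
2D: 2 × 3 = 6
Difference = 18 - 6 = 12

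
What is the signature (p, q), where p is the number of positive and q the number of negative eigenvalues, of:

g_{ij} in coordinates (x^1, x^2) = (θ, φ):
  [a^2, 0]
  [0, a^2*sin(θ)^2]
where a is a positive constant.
The metric is diagonal, so its eigenvalues are the diagonal entries: a^2, a^2*sin(θ)^2 (at a generic point, where coordinate-dependent entries are positive).
2 positive, 0 negative.
(2, 0) - Riemannian (positive definite)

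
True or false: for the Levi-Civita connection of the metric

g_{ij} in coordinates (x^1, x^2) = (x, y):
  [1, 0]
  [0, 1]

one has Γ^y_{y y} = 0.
Γ^y_{y y} = (1/2) g^{yy} (∂_y g_{yy} + ∂_y g_{yy} - ∂_y g_{yy}) = (1/2)(1)((0) + (0) - (0)) = 0
This equals the proposed value 0.
True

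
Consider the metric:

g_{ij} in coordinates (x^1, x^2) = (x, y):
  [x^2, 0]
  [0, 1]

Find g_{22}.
With x^1 = x, x^2 = y, g_{22} = g_{yy} is the row-2, column-2 entry of the matrix.
g_{22} = 1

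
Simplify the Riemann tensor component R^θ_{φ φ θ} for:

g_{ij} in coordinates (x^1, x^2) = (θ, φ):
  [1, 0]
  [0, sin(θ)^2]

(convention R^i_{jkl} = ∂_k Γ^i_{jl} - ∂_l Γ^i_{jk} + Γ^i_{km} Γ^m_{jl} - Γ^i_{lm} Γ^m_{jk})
Non-zero Christoffel symbols (Γ^k_{ij} = Γ^k_{ji}):
Γ^θ_{φ φ} = -sin(2*θ)/2
Γ^φ_{θ φ} = 1/tan(θ)
R^θ_{φ φ θ} = ∂_φ Γ^θ_{φ θ} - ∂_θ Γ^θ_{φ φ} + Γ^θ_{φ m} Γ^m_{φ θ} - Γ^θ_{θ m} Γ^m_{φ φ}
  = (0) - (-cos(2*θ)) + (-cos(θ)^2) - (0) = -sin(θ)^2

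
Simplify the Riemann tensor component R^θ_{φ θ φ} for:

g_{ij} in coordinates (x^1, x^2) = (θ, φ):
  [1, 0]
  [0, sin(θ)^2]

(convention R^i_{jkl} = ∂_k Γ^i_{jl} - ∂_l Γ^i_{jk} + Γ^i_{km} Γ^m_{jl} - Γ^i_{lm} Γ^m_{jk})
Non-zero Christoffel symbols (Γ^k_{ij} = Γ^k_{ji}):
Γ^θ_{φ φ} = -sin(2*θ)/2
Γ^φ_{θ φ} = 1/tan(θ)
R^θ_{φ θ φ} = ∂_θ Γ^θ_{φ φ} - ∂_φ Γ^θ_{φ θ} + Γ^θ_{θ m} Γ^m_{φ φ} - Γ^θ_{φ m} Γ^m_{φ θ}
  = (-cos(2*θ)) - (0) + (0) - (-cos(θ)^2) = sin(θ)^2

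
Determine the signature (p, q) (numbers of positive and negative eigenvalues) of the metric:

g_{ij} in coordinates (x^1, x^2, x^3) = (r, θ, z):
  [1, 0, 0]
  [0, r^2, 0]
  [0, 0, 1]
The metric is diagonal, so its eigenvalues are the diagonal entries: 1, r^2, 1 (at a generic point, where coordinate-dependent entries are positive).
3 positive, 0 negative.
(3, 0) - Riemannian (positive definite)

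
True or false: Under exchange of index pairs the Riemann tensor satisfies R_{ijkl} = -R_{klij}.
The pair-exchange symmetry has a plus sign: R_{ijkl} = +R_{klij}.
False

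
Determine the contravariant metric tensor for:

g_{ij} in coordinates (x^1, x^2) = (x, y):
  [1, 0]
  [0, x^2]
The metric is diagonal, so g^{ij} is diagonal with entries 1/g_{ii}: diag(1, 1/(x^2)).
g^{ij}:
  [1, 0]
  [0, 1/x^2]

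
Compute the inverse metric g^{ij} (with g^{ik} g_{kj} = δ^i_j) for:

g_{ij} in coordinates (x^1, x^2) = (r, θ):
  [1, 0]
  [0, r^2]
The metric is diagonal, so g^{ij} is diagonal with entries 1/g_{ii}: diag(1, 1/(r^2)).
g^{ij}:
  [1, 0]
  [0, 1/r^2]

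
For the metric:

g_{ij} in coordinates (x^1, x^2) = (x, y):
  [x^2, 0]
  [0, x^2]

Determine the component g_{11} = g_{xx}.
With x^1 = x, x^2 = y, g_{11} = g_{xx} is the row-1, column-1 entry of the matrix.
g_{11} = x^2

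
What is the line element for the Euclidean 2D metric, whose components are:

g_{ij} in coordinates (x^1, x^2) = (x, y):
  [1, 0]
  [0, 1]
ds^2 = g_{ij} dx^i dx^j; only the non-zero components contribute.
ds^2 = dx^2 + dy^2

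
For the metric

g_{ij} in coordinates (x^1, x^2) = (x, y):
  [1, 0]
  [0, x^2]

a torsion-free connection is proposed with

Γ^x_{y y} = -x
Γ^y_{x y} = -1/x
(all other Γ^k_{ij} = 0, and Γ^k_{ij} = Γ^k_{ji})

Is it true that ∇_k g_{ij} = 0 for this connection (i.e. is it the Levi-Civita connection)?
Using ∇_k g_{ij} = ∂_k g_{ij} - Γ^m_{ki} g_{mj} - Γ^m_{kj} g_{im}:
∇_y g_{xy} = (0) - (-x) - (-x) = 2*x ≠ 0
So the connection is not metric compatible (it is not the Levi-Civita connection).
No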